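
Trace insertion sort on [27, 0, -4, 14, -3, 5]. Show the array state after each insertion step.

First element 27 is already 'sorted'
Insert 0: shifted 1 elements -> [0, 27, -4, 14, -3, 5]
Insert -4: shifted 2 elements -> [-4, 0, 27, 14, -3, 5]
Insert 14: shifted 1 elements -> [-4, 0, 14, 27, -3, 5]
Insert -3: shifted 3 elements -> [-4, -3, 0, 14, 27, 5]
Insert 5: shifted 2 elements -> [-4, -3, 0, 5, 14, 27]


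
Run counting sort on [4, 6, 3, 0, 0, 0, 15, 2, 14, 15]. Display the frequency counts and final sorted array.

Count array: [3, 0, 1, 1, 1, 0, 1, 0, 0, 0, 0, 0, 0, 0, 1, 2]
(count[i] = number of elements equal to i)
Cumulative count: [3, 3, 4, 5, 6, 6, 7, 7, 7, 7, 7, 7, 7, 7, 8, 10]
Sorted: [0, 0, 0, 2, 3, 4, 6, 14, 15, 15]


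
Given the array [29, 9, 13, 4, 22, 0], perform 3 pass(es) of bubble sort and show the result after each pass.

After pass 1: [9, 13, 4, 22, 0, 29] (5 swaps)
After pass 2: [9, 4, 13, 0, 22, 29] (2 swaps)
After pass 3: [4, 9, 0, 13, 22, 29] (2 swaps)
Total swaps: 9


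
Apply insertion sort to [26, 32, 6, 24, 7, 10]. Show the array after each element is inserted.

First element 26 is already 'sorted'
Insert 32: shifted 0 elements -> [26, 32, 6, 24, 7, 10]
Insert 6: shifted 2 elements -> [6, 26, 32, 24, 7, 10]
Insert 24: shifted 2 elements -> [6, 24, 26, 32, 7, 10]
Insert 7: shifted 3 elements -> [6, 7, 24, 26, 32, 10]
Insert 10: shifted 3 elements -> [6, 7, 10, 24, 26, 32]


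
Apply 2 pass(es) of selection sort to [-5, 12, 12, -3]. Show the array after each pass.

Pass 1: Select minimum -5 at index 0, swap -> [-5, 12, 12, -3]
Pass 2: Select minimum -3 at index 3, swap -> [-5, -3, 12, 12]


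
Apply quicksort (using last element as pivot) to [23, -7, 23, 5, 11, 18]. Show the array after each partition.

Partition 1: pivot=18 at index 3 -> [-7, 5, 11, 18, 23, 23]
Partition 2: pivot=11 at index 2 -> [-7, 5, 11, 18, 23, 23]
Partition 3: pivot=5 at index 1 -> [-7, 5, 11, 18, 23, 23]
Partition 4: pivot=23 at index 5 -> [-7, 5, 11, 18, 23, 23]


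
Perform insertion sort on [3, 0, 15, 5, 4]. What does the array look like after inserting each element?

First element 3 is already 'sorted'
Insert 0: shifted 1 elements -> [0, 3, 15, 5, 4]
Insert 15: shifted 0 elements -> [0, 3, 15, 5, 4]
Insert 5: shifted 1 elements -> [0, 3, 5, 15, 4]
Insert 4: shifted 2 elements -> [0, 3, 4, 5, 15]


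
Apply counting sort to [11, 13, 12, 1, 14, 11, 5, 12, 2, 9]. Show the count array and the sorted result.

Count array: [0, 1, 1, 0, 0, 1, 0, 0, 0, 1, 0, 2, 2, 1, 1]
(count[i] = number of elements equal to i)
Cumulative count: [0, 1, 2, 2, 2, 3, 3, 3, 3, 4, 4, 6, 8, 9, 10]
Sorted: [1, 2, 5, 9, 11, 11, 12, 12, 13, 14]


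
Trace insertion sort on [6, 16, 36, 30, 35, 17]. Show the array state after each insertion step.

First element 6 is already 'sorted'
Insert 16: shifted 0 elements -> [6, 16, 36, 30, 35, 17]
Insert 36: shifted 0 elements -> [6, 16, 36, 30, 35, 17]
Insert 30: shifted 1 elements -> [6, 16, 30, 36, 35, 17]
Insert 35: shifted 1 elements -> [6, 16, 30, 35, 36, 17]
Insert 17: shifted 3 elements -> [6, 16, 17, 30, 35, 36]


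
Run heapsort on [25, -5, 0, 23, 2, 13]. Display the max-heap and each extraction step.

Build heap: [25, 23, 13, -5, 2, 0]
Extract 25: [23, 2, 13, -5, 0, 25]
Extract 23: [13, 2, 0, -5, 23, 25]
Extract 13: [2, -5, 0, 13, 23, 25]
Extract 2: [0, -5, 2, 13, 23, 25]
Extract 0: [-5, 0, 2, 13, 23, 25]


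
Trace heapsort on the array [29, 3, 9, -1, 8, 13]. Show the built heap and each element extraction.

Build heap: [29, 8, 13, -1, 3, 9]
Extract 29: [13, 8, 9, -1, 3, 29]
Extract 13: [9, 8, 3, -1, 13, 29]
Extract 9: [8, -1, 3, 9, 13, 29]
Extract 8: [3, -1, 8, 9, 13, 29]
Extract 3: [-1, 3, 8, 9, 13, 29]


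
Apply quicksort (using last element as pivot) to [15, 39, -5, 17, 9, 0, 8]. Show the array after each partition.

Partition 1: pivot=8 at index 2 -> [-5, 0, 8, 17, 9, 39, 15]
Partition 2: pivot=0 at index 1 -> [-5, 0, 8, 17, 9, 39, 15]
Partition 3: pivot=15 at index 4 -> [-5, 0, 8, 9, 15, 39, 17]
Partition 4: pivot=17 at index 5 -> [-5, 0, 8, 9, 15, 17, 39]


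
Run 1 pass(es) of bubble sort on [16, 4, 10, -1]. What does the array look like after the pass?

After pass 1: [4, 10, -1, 16] (3 swaps)
Total swaps: 3


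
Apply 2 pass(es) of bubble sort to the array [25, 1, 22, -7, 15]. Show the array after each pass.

After pass 1: [1, 22, -7, 15, 25] (4 swaps)
After pass 2: [1, -7, 15, 22, 25] (2 swaps)
Total swaps: 6


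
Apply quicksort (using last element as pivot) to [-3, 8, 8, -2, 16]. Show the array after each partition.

Partition 1: pivot=16 at index 4 -> [-3, 8, 8, -2, 16]
Partition 2: pivot=-2 at index 1 -> [-3, -2, 8, 8, 16]
Partition 3: pivot=8 at index 3 -> [-3, -2, 8, 8, 16]


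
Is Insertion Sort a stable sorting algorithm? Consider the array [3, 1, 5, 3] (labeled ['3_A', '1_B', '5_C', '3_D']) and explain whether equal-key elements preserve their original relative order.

Trace Insertion Sort on the labeled array (the key is the number; the letter only tracks identity):
  Insert 1_B at index 0: [1_B, 3_A, 5_C, 3_D]
  Insert 5_C at index 2: [1_B, 3_A, 5_C, 3_D]
  Insert 3_D at index 2: [1_B, 3_A, 3_D, 5_C]
Final order: [1_B, 3_A, 3_D, 5_C]
Equal keys:
  value 3: originally 3_A, 3_D; after sorting 3_A, 3_D -> order preserved
All equal keys kept their original relative order. Insertion Sort is stable: elements are shifted only while they are strictly greater than the key, so a key is inserted after any equal elements already placed.
Answer: Stable


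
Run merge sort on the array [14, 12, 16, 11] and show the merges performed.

Divide and conquer:
  Merge [14] + [12] -> [12, 14]
  Merge [16] + [11] -> [11, 16]
  Merge [12, 14] + [11, 16] -> [11, 12, 14, 16]


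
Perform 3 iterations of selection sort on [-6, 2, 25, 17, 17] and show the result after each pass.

Pass 1: Select minimum -6 at index 0, swap -> [-6, 2, 25, 17, 17]
Pass 2: Select minimum 2 at index 1, swap -> [-6, 2, 25, 17, 17]
Pass 3: Select minimum 17 at index 3, swap -> [-6, 2, 17, 25, 17]


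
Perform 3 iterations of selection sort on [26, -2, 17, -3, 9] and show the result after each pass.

Pass 1: Select minimum -3 at index 3, swap -> [-3, -2, 17, 26, 9]
Pass 2: Select minimum -2 at index 1, swap -> [-3, -2, 17, 26, 9]
Pass 3: Select minimum 9 at index 4, swap -> [-3, -2, 9, 26, 17]


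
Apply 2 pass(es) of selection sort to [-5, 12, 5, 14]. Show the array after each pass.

Pass 1: Select minimum -5 at index 0, swap -> [-5, 12, 5, 14]
Pass 2: Select minimum 5 at index 2, swap -> [-5, 5, 12, 14]


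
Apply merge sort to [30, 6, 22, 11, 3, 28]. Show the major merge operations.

Divide and conquer:
  Merge [6] + [22] -> [6, 22]
  Merge [30] + [6, 22] -> [6, 22, 30]
  Merge [3] + [28] -> [3, 28]
  Merge [11] + [3, 28] -> [3, 11, 28]
  Merge [6, 22, 30] + [3, 11, 28] -> [3, 6, 11, 22, 28, 30]


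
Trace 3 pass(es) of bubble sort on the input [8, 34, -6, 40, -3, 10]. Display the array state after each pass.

After pass 1: [8, -6, 34, -3, 10, 40] (3 swaps)
After pass 2: [-6, 8, -3, 10, 34, 40] (3 swaps)
After pass 3: [-6, -3, 8, 10, 34, 40] (1 swaps)
Total swaps: 7


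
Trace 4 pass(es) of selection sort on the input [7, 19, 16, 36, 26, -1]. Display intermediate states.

Pass 1: Select minimum -1 at index 5, swap -> [-1, 19, 16, 36, 26, 7]
Pass 2: Select minimum 7 at index 5, swap -> [-1, 7, 16, 36, 26, 19]
Pass 3: Select minimum 16 at index 2, swap -> [-1, 7, 16, 36, 26, 19]
Pass 4: Select minimum 19 at index 5, swap -> [-1, 7, 16, 19, 26, 36]


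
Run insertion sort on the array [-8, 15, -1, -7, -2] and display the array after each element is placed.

First element -8 is already 'sorted'
Insert 15: shifted 0 elements -> [-8, 15, -1, -7, -2]
Insert -1: shifted 1 elements -> [-8, -1, 15, -7, -2]
Insert -7: shifted 2 elements -> [-8, -7, -1, 15, -2]
Insert -2: shifted 2 elements -> [-8, -7, -2, -1, 15]


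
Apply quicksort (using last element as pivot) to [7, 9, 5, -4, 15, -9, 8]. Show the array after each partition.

Partition 1: pivot=8 at index 4 -> [7, 5, -4, -9, 8, 9, 15]
Partition 2: pivot=-9 at index 0 -> [-9, 5, -4, 7, 8, 9, 15]
Partition 3: pivot=7 at index 3 -> [-9, 5, -4, 7, 8, 9, 15]
Partition 4: pivot=-4 at index 1 -> [-9, -4, 5, 7, 8, 9, 15]
Partition 5: pivot=15 at index 6 -> [-9, -4, 5, 7, 8, 9, 15]


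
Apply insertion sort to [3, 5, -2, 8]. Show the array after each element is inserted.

First element 3 is already 'sorted'
Insert 5: shifted 0 elements -> [3, 5, -2, 8]
Insert -2: shifted 2 elements -> [-2, 3, 5, 8]
Insert 8: shifted 0 elements -> [-2, 3, 5, 8]


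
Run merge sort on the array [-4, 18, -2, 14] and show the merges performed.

Divide and conquer:
  Merge [-4] + [18] -> [-4, 18]
  Merge [-2] + [14] -> [-2, 14]
  Merge [-4, 18] + [-2, 14] -> [-4, -2, 14, 18]


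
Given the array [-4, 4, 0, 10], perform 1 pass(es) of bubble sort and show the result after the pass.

After pass 1: [-4, 0, 4, 10] (1 swaps)
Total swaps: 1


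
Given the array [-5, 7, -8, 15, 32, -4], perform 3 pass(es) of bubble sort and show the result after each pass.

After pass 1: [-5, -8, 7, 15, -4, 32] (2 swaps)
After pass 2: [-8, -5, 7, -4, 15, 32] (2 swaps)
After pass 3: [-8, -5, -4, 7, 15, 32] (1 swaps)
Total swaps: 5


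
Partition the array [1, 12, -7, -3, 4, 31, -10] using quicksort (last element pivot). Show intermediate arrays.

Partition 1: pivot=-10 at index 0 -> [-10, 12, -7, -3, 4, 31, 1]
Partition 2: pivot=1 at index 3 -> [-10, -7, -3, 1, 4, 31, 12]
Partition 3: pivot=-3 at index 2 -> [-10, -7, -3, 1, 4, 31, 12]
Partition 4: pivot=12 at index 5 -> [-10, -7, -3, 1, 4, 12, 31]


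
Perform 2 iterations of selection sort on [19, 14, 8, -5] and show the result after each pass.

Pass 1: Select minimum -5 at index 3, swap -> [-5, 14, 8, 19]
Pass 2: Select minimum 8 at index 2, swap -> [-5, 8, 14, 19]


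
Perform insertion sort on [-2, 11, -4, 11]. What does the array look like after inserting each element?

First element -2 is already 'sorted'
Insert 11: shifted 0 elements -> [-2, 11, -4, 11]
Insert -4: shifted 2 elements -> [-4, -2, 11, 11]
Insert 11: shifted 0 elements -> [-4, -2, 11, 11]


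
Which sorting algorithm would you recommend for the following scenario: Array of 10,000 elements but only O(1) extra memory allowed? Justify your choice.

Best choice: Heapsort
Reason: Heapsort rearranges the array in place using O(1) auxiliary space and still guarantees O(n log n) time; quicksort partitions in place but needs Theta(log n) stack space for recursion (O(n) in the worst case), and mergesort requires O(n) auxiliary space


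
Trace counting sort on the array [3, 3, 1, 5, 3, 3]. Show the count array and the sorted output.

Count array: [0, 1, 0, 4, 0, 1]
(count[i] = number of elements equal to i)
Cumulative count: [0, 1, 1, 5, 5, 6]
Sorted: [1, 3, 3, 3, 3, 5]


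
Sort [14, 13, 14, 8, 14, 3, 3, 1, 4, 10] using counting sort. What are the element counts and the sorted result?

Count array: [0, 1, 0, 2, 1, 0, 0, 0, 1, 0, 1, 0, 0, 1, 3]
(count[i] = number of elements equal to i)
Cumulative count: [0, 1, 1, 3, 4, 4, 4, 4, 5, 5, 6, 6, 6, 7, 10]
Sorted: [1, 3, 3, 4, 8, 10, 13, 14, 14, 14]


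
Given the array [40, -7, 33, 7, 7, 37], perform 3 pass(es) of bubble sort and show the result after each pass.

After pass 1: [-7, 33, 7, 7, 37, 40] (5 swaps)
After pass 2: [-7, 7, 7, 33, 37, 40] (2 swaps)
After pass 3: [-7, 7, 7, 33, 37, 40] (0 swaps)
Total swaps: 7


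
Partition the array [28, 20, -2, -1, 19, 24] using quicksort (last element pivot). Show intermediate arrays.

Partition 1: pivot=24 at index 4 -> [20, -2, -1, 19, 24, 28]
Partition 2: pivot=19 at index 2 -> [-2, -1, 19, 20, 24, 28]
Partition 3: pivot=-1 at index 1 -> [-2, -1, 19, 20, 24, 28]


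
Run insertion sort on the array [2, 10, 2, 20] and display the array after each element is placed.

First element 2 is already 'sorted'
Insert 10: shifted 0 elements -> [2, 10, 2, 20]
Insert 2: shifted 1 elements -> [2, 2, 10, 20]
Insert 20: shifted 0 elements -> [2, 2, 10, 20]


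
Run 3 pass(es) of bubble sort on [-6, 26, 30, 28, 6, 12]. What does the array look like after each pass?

After pass 1: [-6, 26, 28, 6, 12, 30] (3 swaps)
After pass 2: [-6, 26, 6, 12, 28, 30] (2 swaps)
After pass 3: [-6, 6, 12, 26, 28, 30] (2 swaps)
Total swaps: 7


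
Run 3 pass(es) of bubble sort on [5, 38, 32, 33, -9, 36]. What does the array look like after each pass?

After pass 1: [5, 32, 33, -9, 36, 38] (4 swaps)
After pass 2: [5, 32, -9, 33, 36, 38] (1 swaps)
After pass 3: [5, -9, 32, 33, 36, 38] (1 swaps)
Total swaps: 6


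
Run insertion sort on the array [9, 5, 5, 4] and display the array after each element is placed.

First element 9 is already 'sorted'
Insert 5: shifted 1 elements -> [5, 9, 5, 4]
Insert 5: shifted 1 elements -> [5, 5, 9, 4]
Insert 4: shifted 3 elements -> [4, 5, 5, 9]


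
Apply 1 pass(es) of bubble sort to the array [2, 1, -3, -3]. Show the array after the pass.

After pass 1: [1, -3, -3, 2] (3 swaps)
Total swaps: 3


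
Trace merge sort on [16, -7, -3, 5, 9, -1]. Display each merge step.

Divide and conquer:
  Merge [-7] + [-3] -> [-7, -3]
  Merge [16] + [-7, -3] -> [-7, -3, 16]
  Merge [9] + [-1] -> [-1, 9]
  Merge [5] + [-1, 9] -> [-1, 5, 9]
  Merge [-7, -3, 16] + [-1, 5, 9] -> [-7, -3, -1, 5, 9, 16]


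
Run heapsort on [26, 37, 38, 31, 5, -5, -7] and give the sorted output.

Build heap: [38, 37, 26, 31, 5, -5, -7]
Extract 38: [37, 31, 26, -7, 5, -5, 38]
Extract 37: [31, 5, 26, -7, -5, 37, 38]
Extract 31: [26, 5, -5, -7, 31, 37, 38]
Extract 26: [5, -7, -5, 26, 31, 37, 38]
Extract 5: [-5, -7, 5, 26, 31, 37, 38]
Extract -5: [-7, -5, 5, 26, 31, 37, 38]


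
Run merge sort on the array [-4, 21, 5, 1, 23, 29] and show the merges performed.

Divide and conquer:
  Merge [21] + [5] -> [5, 21]
  Merge [-4] + [5, 21] -> [-4, 5, 21]
  Merge [23] + [29] -> [23, 29]
  Merge [1] + [23, 29] -> [1, 23, 29]
  Merge [-4, 5, 21] + [1, 23, 29] -> [-4, 1, 5, 21, 23, 29]


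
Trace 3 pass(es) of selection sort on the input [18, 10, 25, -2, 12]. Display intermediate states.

Pass 1: Select minimum -2 at index 3, swap -> [-2, 10, 25, 18, 12]
Pass 2: Select minimum 10 at index 1, swap -> [-2, 10, 25, 18, 12]
Pass 3: Select minimum 12 at index 4, swap -> [-2, 10, 12, 18, 25]


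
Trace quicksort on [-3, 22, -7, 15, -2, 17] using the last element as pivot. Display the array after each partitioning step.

Partition 1: pivot=17 at index 4 -> [-3, -7, 15, -2, 17, 22]
Partition 2: pivot=-2 at index 2 -> [-3, -7, -2, 15, 17, 22]
Partition 3: pivot=-7 at index 0 -> [-7, -3, -2, 15, 17, 22]


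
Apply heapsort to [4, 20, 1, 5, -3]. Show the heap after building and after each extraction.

Build heap: [20, 5, 1, 4, -3]
Extract 20: [5, 4, 1, -3, 20]
Extract 5: [4, -3, 1, 5, 20]
Extract 4: [1, -3, 4, 5, 20]
Extract 1: [-3, 1, 4, 5, 20]


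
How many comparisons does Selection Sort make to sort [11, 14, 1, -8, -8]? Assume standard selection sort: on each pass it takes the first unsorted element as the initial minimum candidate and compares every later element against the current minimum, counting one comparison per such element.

Pass 1: scan indices 1..4 for the minimum = 4 comparison(s); min is -8, place at index 0 -> [-8, 14, 1, 11, -8]
Pass 2: scan indices 2..4 for the minimum = 3 comparison(s); min is -8, place at index 1 -> [-8, -8, 1, 11, 14]
Pass 3: scan indices 3..4 for the minimum = 2 comparison(s); min is 1, place at index 2 -> [-8, -8, 1, 11, 14]
Pass 4: scan indices 4..4 for the minimum = 1 comparison(s); min is 11, place at index 3 -> [-8, -8, 1, 11, 14]
Selection sort always scans the whole unsorted suffix, so the count is (n-1) + (n-2) + ... + 1 = n(n-1)/2 = 5*4/2 = 10 regardless of the input order.
Total comparisons: 4 + 3 + 2 + 1 = 10


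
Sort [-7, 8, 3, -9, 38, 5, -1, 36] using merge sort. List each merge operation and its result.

Divide and conquer:
  Merge [-7] + [8] -> [-7, 8]
  Merge [3] + [-9] -> [-9, 3]
  Merge [-7, 8] + [-9, 3] -> [-9, -7, 3, 8]
  Merge [38] + [5] -> [5, 38]
  Merge [-1] + [36] -> [-1, 36]
  Merge [5, 38] + [-1, 36] -> [-1, 5, 36, 38]
  Merge [-9, -7, 3, 8] + [-1, 5, 36, 38] -> [-9, -7, -1, 3, 5, 8, 36, 38]


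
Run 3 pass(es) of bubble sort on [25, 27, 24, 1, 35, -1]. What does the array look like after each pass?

After pass 1: [25, 24, 1, 27, -1, 35] (3 swaps)
After pass 2: [24, 1, 25, -1, 27, 35] (3 swaps)
After pass 3: [1, 24, -1, 25, 27, 35] (2 swaps)
Total swaps: 8


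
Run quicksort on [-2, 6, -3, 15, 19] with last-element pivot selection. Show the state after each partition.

Partition 1: pivot=19 at index 4 -> [-2, 6, -3, 15, 19]
Partition 2: pivot=15 at index 3 -> [-2, 6, -3, 15, 19]
Partition 3: pivot=-3 at index 0 -> [-3, 6, -2, 15, 19]
Partition 4: pivot=-2 at index 1 -> [-3, -2, 6, 15, 19]


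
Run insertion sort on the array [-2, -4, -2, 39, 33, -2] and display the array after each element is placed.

First element -2 is already 'sorted'
Insert -4: shifted 1 elements -> [-4, -2, -2, 39, 33, -2]
Insert -2: shifted 0 elements -> [-4, -2, -2, 39, 33, -2]
Insert 39: shifted 0 elements -> [-4, -2, -2, 39, 33, -2]
Insert 33: shifted 1 elements -> [-4, -2, -2, 33, 39, -2]
Insert -2: shifted 2 elements -> [-4, -2, -2, -2, 33, 39]


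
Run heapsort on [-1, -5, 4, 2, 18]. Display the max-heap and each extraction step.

Build heap: [18, 2, 4, -1, -5]
Extract 18: [4, 2, -5, -1, 18]
Extract 4: [2, -1, -5, 4, 18]
Extract 2: [-1, -5, 2, 4, 18]
Extract -1: [-5, -1, 2, 4, 18]


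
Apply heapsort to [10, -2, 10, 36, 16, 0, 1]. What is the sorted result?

Build heap: [36, 16, 10, -2, 10, 0, 1]
Extract 36: [16, 10, 10, -2, 1, 0, 36]
Extract 16: [10, 1, 10, -2, 0, 16, 36]
Extract 10: [10, 1, 0, -2, 10, 16, 36]
Extract 10: [1, -2, 0, 10, 10, 16, 36]
Extract 1: [0, -2, 1, 10, 10, 16, 36]
Extract 0: [-2, 0, 1, 10, 10, 16, 36]


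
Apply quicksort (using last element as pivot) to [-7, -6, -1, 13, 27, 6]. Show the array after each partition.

Partition 1: pivot=6 at index 3 -> [-7, -6, -1, 6, 27, 13]
Partition 2: pivot=-1 at index 2 -> [-7, -6, -1, 6, 27, 13]
Partition 3: pivot=-6 at index 1 -> [-7, -6, -1, 6, 27, 13]
Partition 4: pivot=13 at index 4 -> [-7, -6, -1, 6, 13, 27]


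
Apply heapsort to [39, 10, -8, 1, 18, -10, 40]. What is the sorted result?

Build heap: [40, 18, 39, 1, 10, -10, -8]
Extract 40: [39, 18, -8, 1, 10, -10, 40]
Extract 39: [18, 10, -8, 1, -10, 39, 40]
Extract 18: [10, 1, -8, -10, 18, 39, 40]
Extract 10: [1, -10, -8, 10, 18, 39, 40]
Extract 1: [-8, -10, 1, 10, 18, 39, 40]
Extract -8: [-10, -8, 1, 10, 18, 39, 40]


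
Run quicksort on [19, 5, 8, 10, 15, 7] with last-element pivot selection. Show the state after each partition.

Partition 1: pivot=7 at index 1 -> [5, 7, 8, 10, 15, 19]
Partition 2: pivot=19 at index 5 -> [5, 7, 8, 10, 15, 19]
Partition 3: pivot=15 at index 4 -> [5, 7, 8, 10, 15, 19]
Partition 4: pivot=10 at index 3 -> [5, 7, 8, 10, 15, 19]


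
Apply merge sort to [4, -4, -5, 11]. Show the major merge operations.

Divide and conquer:
  Merge [4] + [-4] -> [-4, 4]
  Merge [-5] + [11] -> [-5, 11]
  Merge [-4, 4] + [-5, 11] -> [-5, -4, 4, 11]


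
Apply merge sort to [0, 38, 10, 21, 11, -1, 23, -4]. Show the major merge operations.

Divide and conquer:
  Merge [0] + [38] -> [0, 38]
  Merge [10] + [21] -> [10, 21]
  Merge [0, 38] + [10, 21] -> [0, 10, 21, 38]
  Merge [11] + [-1] -> [-1, 11]
  Merge [23] + [-4] -> [-4, 23]
  Merge [-1, 11] + [-4, 23] -> [-4, -1, 11, 23]
  Merge [0, 10, 21, 38] + [-4, -1, 11, 23] -> [-4, -1, 0, 10, 11, 21, 23, 38]


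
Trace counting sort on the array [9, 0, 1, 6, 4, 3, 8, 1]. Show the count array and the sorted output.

Count array: [1, 2, 0, 1, 1, 0, 1, 0, 1, 1]
(count[i] = number of elements equal to i)
Cumulative count: [1, 3, 3, 4, 5, 5, 6, 6, 7, 8]
Sorted: [0, 1, 1, 3, 4, 6, 8, 9]


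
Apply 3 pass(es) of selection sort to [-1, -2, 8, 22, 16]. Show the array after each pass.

Pass 1: Select minimum -2 at index 1, swap -> [-2, -1, 8, 22, 16]
Pass 2: Select minimum -1 at index 1, swap -> [-2, -1, 8, 22, 16]
Pass 3: Select minimum 8 at index 2, swap -> [-2, -1, 8, 22, 16]


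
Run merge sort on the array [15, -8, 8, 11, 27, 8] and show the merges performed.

Divide and conquer:
  Merge [-8] + [8] -> [-8, 8]
  Merge [15] + [-8, 8] -> [-8, 8, 15]
  Merge [27] + [8] -> [8, 27]
  Merge [11] + [8, 27] -> [8, 11, 27]
  Merge [-8, 8, 15] + [8, 11, 27] -> [-8, 8, 8, 11, 15, 27]


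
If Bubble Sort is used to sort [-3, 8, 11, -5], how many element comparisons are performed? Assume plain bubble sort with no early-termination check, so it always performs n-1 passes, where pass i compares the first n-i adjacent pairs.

Pass 1: compare adjacent pairs (0,1)..(2,3) = 3 comparison(s), 1 swap(s) -> [-3, 8, -5, 11]
Pass 2: compare adjacent pairs (0,1)..(1,2) = 2 comparison(s), 1 swap(s) -> [-3, -5, 8, 11]
Pass 3: compare adjacent pairs (0,1)..(0,1) = 1 comparison(s), 1 swap(s) -> [-5, -3, 8, 11]
Total comparisons: 3 + 2 + 1 = 6


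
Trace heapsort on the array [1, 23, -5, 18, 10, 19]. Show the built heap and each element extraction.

Build heap: [23, 18, 19, 1, 10, -5]
Extract 23: [19, 18, -5, 1, 10, 23]
Extract 19: [18, 10, -5, 1, 19, 23]
Extract 18: [10, 1, -5, 18, 19, 23]
Extract 10: [1, -5, 10, 18, 19, 23]
Extract 1: [-5, 1, 10, 18, 19, 23]


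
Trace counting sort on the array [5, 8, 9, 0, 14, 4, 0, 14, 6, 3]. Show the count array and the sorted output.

Count array: [2, 0, 0, 1, 1, 1, 1, 0, 1, 1, 0, 0, 0, 0, 2]
(count[i] = number of elements equal to i)
Cumulative count: [2, 2, 2, 3, 4, 5, 6, 6, 7, 8, 8, 8, 8, 8, 10]
Sorted: [0, 0, 3, 4, 5, 6, 8, 9, 14, 14]


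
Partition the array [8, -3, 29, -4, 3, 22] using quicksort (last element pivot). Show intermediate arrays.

Partition 1: pivot=22 at index 4 -> [8, -3, -4, 3, 22, 29]
Partition 2: pivot=3 at index 2 -> [-3, -4, 3, 8, 22, 29]
Partition 3: pivot=-4 at index 0 -> [-4, -3, 3, 8, 22, 29]


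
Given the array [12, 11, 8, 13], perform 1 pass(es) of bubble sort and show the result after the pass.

After pass 1: [11, 8, 12, 13] (2 swaps)
Total swaps: 2


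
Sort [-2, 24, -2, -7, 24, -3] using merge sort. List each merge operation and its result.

Divide and conquer:
  Merge [24] + [-2] -> [-2, 24]
  Merge [-2] + [-2, 24] -> [-2, -2, 24]
  Merge [24] + [-3] -> [-3, 24]
  Merge [-7] + [-3, 24] -> [-7, -3, 24]
  Merge [-2, -2, 24] + [-7, -3, 24] -> [-7, -3, -2, -2, 24, 24]


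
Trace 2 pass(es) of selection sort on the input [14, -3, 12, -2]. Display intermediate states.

Pass 1: Select minimum -3 at index 1, swap -> [-3, 14, 12, -2]
Pass 2: Select minimum -2 at index 3, swap -> [-3, -2, 12, 14]


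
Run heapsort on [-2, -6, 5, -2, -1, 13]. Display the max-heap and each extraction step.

Build heap: [13, -1, 5, -2, -6, -2]
Extract 13: [5, -1, -2, -2, -6, 13]
Extract 5: [-1, -2, -2, -6, 5, 13]
Extract -1: [-2, -6, -2, -1, 5, 13]
Extract -2: [-2, -6, -2, -1, 5, 13]
Extract -2: [-6, -2, -2, -1, 5, 13]


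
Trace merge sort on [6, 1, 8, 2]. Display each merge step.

Divide and conquer:
  Merge [6] + [1] -> [1, 6]
  Merge [8] + [2] -> [2, 8]
  Merge [1, 6] + [2, 8] -> [1, 2, 6, 8]


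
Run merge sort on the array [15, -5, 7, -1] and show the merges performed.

Divide and conquer:
  Merge [15] + [-5] -> [-5, 15]
  Merge [7] + [-1] -> [-1, 7]
  Merge [-5, 15] + [-1, 7] -> [-5, -1, 7, 15]


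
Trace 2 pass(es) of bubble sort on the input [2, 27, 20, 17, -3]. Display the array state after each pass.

After pass 1: [2, 20, 17, -3, 27] (3 swaps)
After pass 2: [2, 17, -3, 20, 27] (2 swaps)
Total swaps: 5


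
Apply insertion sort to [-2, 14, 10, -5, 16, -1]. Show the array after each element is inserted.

First element -2 is already 'sorted'
Insert 14: shifted 0 elements -> [-2, 14, 10, -5, 16, -1]
Insert 10: shifted 1 elements -> [-2, 10, 14, -5, 16, -1]
Insert -5: shifted 3 elements -> [-5, -2, 10, 14, 16, -1]
Insert 16: shifted 0 elements -> [-5, -2, 10, 14, 16, -1]
Insert -1: shifted 3 elements -> [-5, -2, -1, 10, 14, 16]


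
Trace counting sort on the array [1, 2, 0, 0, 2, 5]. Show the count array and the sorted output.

Count array: [2, 1, 2, 0, 0, 1]
(count[i] = number of elements equal to i)
Cumulative count: [2, 3, 5, 5, 5, 6]
Sorted: [0, 0, 1, 2, 2, 5]


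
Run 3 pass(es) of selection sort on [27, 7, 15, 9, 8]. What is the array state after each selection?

Pass 1: Select minimum 7 at index 1, swap -> [7, 27, 15, 9, 8]
Pass 2: Select minimum 8 at index 4, swap -> [7, 8, 15, 9, 27]
Pass 3: Select minimum 9 at index 3, swap -> [7, 8, 9, 15, 27]


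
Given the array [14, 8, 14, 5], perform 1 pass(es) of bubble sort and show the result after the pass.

After pass 1: [8, 14, 5, 14] (2 swaps)
Total swaps: 2


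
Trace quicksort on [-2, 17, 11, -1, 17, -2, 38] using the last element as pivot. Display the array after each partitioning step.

Partition 1: pivot=38 at index 6 -> [-2, 17, 11, -1, 17, -2, 38]
Partition 2: pivot=-2 at index 1 -> [-2, -2, 11, -1, 17, 17, 38]
Partition 3: pivot=17 at index 5 -> [-2, -2, 11, -1, 17, 17, 38]
Partition 4: pivot=17 at index 4 -> [-2, -2, 11, -1, 17, 17, 38]
Partition 5: pivot=-1 at index 2 -> [-2, -2, -1, 11, 17, 17, 38]


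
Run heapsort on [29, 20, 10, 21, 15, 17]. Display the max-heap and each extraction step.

Build heap: [29, 21, 17, 20, 15, 10]
Extract 29: [21, 20, 17, 10, 15, 29]
Extract 21: [20, 15, 17, 10, 21, 29]
Extract 20: [17, 15, 10, 20, 21, 29]
Extract 17: [15, 10, 17, 20, 21, 29]
Extract 15: [10, 15, 17, 20, 21, 29]


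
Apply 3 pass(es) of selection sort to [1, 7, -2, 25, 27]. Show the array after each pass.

Pass 1: Select minimum -2 at index 2, swap -> [-2, 7, 1, 25, 27]
Pass 2: Select minimum 1 at index 2, swap -> [-2, 1, 7, 25, 27]
Pass 3: Select minimum 7 at index 2, swap -> [-2, 1, 7, 25, 27]


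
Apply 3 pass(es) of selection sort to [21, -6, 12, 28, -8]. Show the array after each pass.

Pass 1: Select minimum -8 at index 4, swap -> [-8, -6, 12, 28, 21]
Pass 2: Select minimum -6 at index 1, swap -> [-8, -6, 12, 28, 21]
Pass 3: Select minimum 12 at index 2, swap -> [-8, -6, 12, 28, 21]


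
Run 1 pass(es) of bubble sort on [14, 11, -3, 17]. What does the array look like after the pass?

After pass 1: [11, -3, 14, 17] (2 swaps)
Total swaps: 2


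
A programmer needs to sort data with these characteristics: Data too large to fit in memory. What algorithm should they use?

Best choice: External merge sort
Reason: Minimizes disk I/O by sequential reads/writes


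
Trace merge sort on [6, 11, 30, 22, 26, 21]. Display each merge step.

Divide and conquer:
  Merge [11] + [30] -> [11, 30]
  Merge [6] + [11, 30] -> [6, 11, 30]
  Merge [26] + [21] -> [21, 26]
  Merge [22] + [21, 26] -> [21, 22, 26]
  Merge [6, 11, 30] + [21, 22, 26] -> [6, 11, 21, 22, 26, 30]


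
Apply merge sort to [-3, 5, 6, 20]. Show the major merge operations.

Divide and conquer:
  Merge [-3] + [5] -> [-3, 5]
  Merge [6] + [20] -> [6, 20]
  Merge [-3, 5] + [6, 20] -> [-3, 5, 6, 20]


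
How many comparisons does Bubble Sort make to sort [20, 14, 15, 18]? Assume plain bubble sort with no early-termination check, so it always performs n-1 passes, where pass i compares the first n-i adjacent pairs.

Pass 1: compare adjacent pairs (0,1)..(2,3) = 3 comparison(s), 3 swap(s) -> [14, 15, 18, 20]
Pass 2: compare adjacent pairs (0,1)..(1,2) = 2 comparison(s), 0 swap(s) -> [14, 15, 18, 20]
Pass 3: compare adjacent pairs (0,1)..(0,1) = 1 comparison(s), 0 swap(s) -> [14, 15, 18, 20]
Total comparisons: 3 + 2 + 1 = 6


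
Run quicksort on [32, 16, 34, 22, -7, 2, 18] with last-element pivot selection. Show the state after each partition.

Partition 1: pivot=18 at index 3 -> [16, -7, 2, 18, 32, 34, 22]
Partition 2: pivot=2 at index 1 -> [-7, 2, 16, 18, 32, 34, 22]
Partition 3: pivot=22 at index 4 -> [-7, 2, 16, 18, 22, 34, 32]
Partition 4: pivot=32 at index 5 -> [-7, 2, 16, 18, 22, 32, 34]


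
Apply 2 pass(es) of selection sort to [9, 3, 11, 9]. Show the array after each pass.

Pass 1: Select minimum 3 at index 1, swap -> [3, 9, 11, 9]
Pass 2: Select minimum 9 at index 1, swap -> [3, 9, 11, 9]


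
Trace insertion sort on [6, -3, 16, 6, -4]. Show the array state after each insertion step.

First element 6 is already 'sorted'
Insert -3: shifted 1 elements -> [-3, 6, 16, 6, -4]
Insert 16: shifted 0 elements -> [-3, 6, 16, 6, -4]
Insert 6: shifted 1 elements -> [-3, 6, 6, 16, -4]
Insert -4: shifted 4 elements -> [-4, -3, 6, 6, 16]


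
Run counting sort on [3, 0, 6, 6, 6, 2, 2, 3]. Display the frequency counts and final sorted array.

Count array: [1, 0, 2, 2, 0, 0, 3]
(count[i] = number of elements equal to i)
Cumulative count: [1, 1, 3, 5, 5, 5, 8]
Sorted: [0, 2, 2, 3, 3, 6, 6, 6]


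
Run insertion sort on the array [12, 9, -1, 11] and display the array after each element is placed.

First element 12 is already 'sorted'
Insert 9: shifted 1 elements -> [9, 12, -1, 11]
Insert -1: shifted 2 elements -> [-1, 9, 12, 11]
Insert 11: shifted 1 elements -> [-1, 9, 11, 12]


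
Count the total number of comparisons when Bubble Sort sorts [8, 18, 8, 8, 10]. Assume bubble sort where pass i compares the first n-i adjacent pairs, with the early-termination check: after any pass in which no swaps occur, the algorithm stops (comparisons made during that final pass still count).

Pass 1: compare adjacent pairs (0,1)..(3,4) = 4 comparison(s), 3 swap(s) -> [8, 8, 8, 10, 18]
Pass 2: compare adjacent pairs (0,1)..(2,3) = 3 comparison(s), 0 swap(s) -> [8, 8, 8, 10, 18]
No swaps in this pass, so bubble sort stops here.
Total comparisons: 4 + 3 = 7


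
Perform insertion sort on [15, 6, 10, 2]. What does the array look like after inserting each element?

First element 15 is already 'sorted'
Insert 6: shifted 1 elements -> [6, 15, 10, 2]
Insert 10: shifted 1 elements -> [6, 10, 15, 2]
Insert 2: shifted 3 elements -> [2, 6, 10, 15]


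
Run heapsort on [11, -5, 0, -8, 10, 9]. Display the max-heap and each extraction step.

Build heap: [11, 10, 9, -8, -5, 0]
Extract 11: [10, 0, 9, -8, -5, 11]
Extract 10: [9, 0, -5, -8, 10, 11]
Extract 9: [0, -8, -5, 9, 10, 11]
Extract 0: [-5, -8, 0, 9, 10, 11]
Extract -5: [-8, -5, 0, 9, 10, 11]


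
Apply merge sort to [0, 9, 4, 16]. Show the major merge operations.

Divide and conquer:
  Merge [0] + [9] -> [0, 9]
  Merge [4] + [16] -> [4, 16]
  Merge [0, 9] + [4, 16] -> [0, 4, 9, 16]


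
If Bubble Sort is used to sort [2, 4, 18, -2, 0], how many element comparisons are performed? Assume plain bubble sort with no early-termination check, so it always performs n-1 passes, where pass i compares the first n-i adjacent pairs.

Pass 1: compare adjacent pairs (0,1)..(3,4) = 4 comparison(s), 2 swap(s) -> [2, 4, -2, 0, 18]
Pass 2: compare adjacent pairs (0,1)..(2,3) = 3 comparison(s), 2 swap(s) -> [2, -2, 0, 4, 18]
Pass 3: compare adjacent pairs (0,1)..(1,2) = 2 comparison(s), 2 swap(s) -> [-2, 0, 2, 4, 18]
Pass 4: compare adjacent pairs (0,1)..(0,1) = 1 comparison(s), 0 swap(s) -> [-2, 0, 2, 4, 18]
Total comparisons: 4 + 3 + 2 + 1 = 10


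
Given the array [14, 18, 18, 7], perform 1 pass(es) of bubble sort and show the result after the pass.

After pass 1: [14, 18, 7, 18] (1 swaps)
Total swaps: 1


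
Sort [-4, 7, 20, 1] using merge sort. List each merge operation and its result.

Divide and conquer:
  Merge [-4] + [7] -> [-4, 7]
  Merge [20] + [1] -> [1, 20]
  Merge [-4, 7] + [1, 20] -> [-4, 1, 7, 20]


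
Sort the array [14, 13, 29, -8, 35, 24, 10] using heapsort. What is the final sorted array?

Build heap: [35, 14, 29, -8, 13, 24, 10]
Extract 35: [29, 14, 24, -8, 13, 10, 35]
Extract 29: [24, 14, 10, -8, 13, 29, 35]
Extract 24: [14, 13, 10, -8, 24, 29, 35]
Extract 14: [13, -8, 10, 14, 24, 29, 35]
Extract 13: [10, -8, 13, 14, 24, 29, 35]
Extract 10: [-8, 10, 13, 14, 24, 29, 35]


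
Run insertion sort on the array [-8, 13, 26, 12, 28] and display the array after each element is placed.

First element -8 is already 'sorted'
Insert 13: shifted 0 elements -> [-8, 13, 26, 12, 28]
Insert 26: shifted 0 elements -> [-8, 13, 26, 12, 28]
Insert 12: shifted 2 elements -> [-8, 12, 13, 26, 28]
Insert 28: shifted 0 elements -> [-8, 12, 13, 26, 28]


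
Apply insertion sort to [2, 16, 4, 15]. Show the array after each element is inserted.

First element 2 is already 'sorted'
Insert 16: shifted 0 elements -> [2, 16, 4, 15]
Insert 4: shifted 1 elements -> [2, 4, 16, 15]
Insert 15: shifted 1 elements -> [2, 4, 15, 16]


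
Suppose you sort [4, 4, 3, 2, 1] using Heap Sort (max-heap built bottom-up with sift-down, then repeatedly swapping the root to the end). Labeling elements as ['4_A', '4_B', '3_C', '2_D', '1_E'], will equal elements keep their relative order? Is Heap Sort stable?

Trace Heap Sort on the labeled array (the key is the number; the letter only tracks identity):
  Build max-heap: [4_A, 4_B, 3_C, 2_D, 1_E]
  Swap root 4_A to index 4, re-heapify first 4 -> [4_B, 2_D, 3_C, 1_E, 4_A]
  Swap root 4_B to index 3, re-heapify first 3 -> [3_C, 2_D, 1_E, 4_B, 4_A]
  Swap root 3_C to index 2, re-heapify first 2 -> [2_D, 1_E, 3_C, 4_B, 4_A]
  Swap root 2_D to index 1, re-heapify first 1 -> [1_E, 2_D, 3_C, 4_B, 4_A]
Final order: [1_E, 2_D, 3_C, 4_B, 4_A]
Equal keys:
  value 4: originally 4_A, 4_B; after sorting 4_B, 4_A -> order changed
Equal keys were reordered, so Heap Sort is not stable: heap construction and root-to-end swaps move elements without regard to the original order of equal keys. (One such input is enough; an unstable sort may happen to preserve order on other inputs, but it gives no guarantee.)
Answer: Not stable


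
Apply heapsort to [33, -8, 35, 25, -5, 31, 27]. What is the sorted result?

Build heap: [35, 25, 33, -8, -5, 31, 27]
Extract 35: [33, 25, 31, -8, -5, 27, 35]
Extract 33: [31, 25, 27, -8, -5, 33, 35]
Extract 31: [27, 25, -5, -8, 31, 33, 35]
Extract 27: [25, -8, -5, 27, 31, 33, 35]
Extract 25: [-5, -8, 25, 27, 31, 33, 35]
Extract -5: [-8, -5, 25, 27, 31, 33, 35]


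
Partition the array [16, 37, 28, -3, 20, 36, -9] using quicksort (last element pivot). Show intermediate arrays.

Partition 1: pivot=-9 at index 0 -> [-9, 37, 28, -3, 20, 36, 16]
Partition 2: pivot=16 at index 2 -> [-9, -3, 16, 37, 20, 36, 28]
Partition 3: pivot=28 at index 4 -> [-9, -3, 16, 20, 28, 36, 37]
Partition 4: pivot=37 at index 6 -> [-9, -3, 16, 20, 28, 36, 37]


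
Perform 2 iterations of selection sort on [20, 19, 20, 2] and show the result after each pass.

Pass 1: Select minimum 2 at index 3, swap -> [2, 19, 20, 20]
Pass 2: Select minimum 19 at index 1, swap -> [2, 19, 20, 20]


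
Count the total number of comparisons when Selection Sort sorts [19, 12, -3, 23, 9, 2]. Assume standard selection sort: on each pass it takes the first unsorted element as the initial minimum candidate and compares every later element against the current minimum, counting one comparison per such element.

Pass 1: scan indices 1..5 for the minimum = 5 comparison(s); min is -3, place at index 0 -> [-3, 12, 19, 23, 9, 2]
Pass 2: scan indices 2..5 for the minimum = 4 comparison(s); min is 2, place at index 1 -> [-3, 2, 19, 23, 9, 12]
Pass 3: scan indices 3..5 for the minimum = 3 comparison(s); min is 9, place at index 2 -> [-3, 2, 9, 23, 19, 12]
Pass 4: scan indices 4..5 for the minimum = 2 comparison(s); min is 12, place at index 3 -> [-3, 2, 9, 12, 19, 23]
Pass 5: scan indices 5..5 for the minimum = 1 comparison(s); min is 19, place at index 4 -> [-3, 2, 9, 12, 19, 23]
Selection sort always scans the whole unsorted suffix, so the count is (n-1) + (n-2) + ... + 1 = n(n-1)/2 = 6*5/2 = 15 regardless of the input order.
Total comparisons: 5 + 4 + 3 + 2 + 1 = 15


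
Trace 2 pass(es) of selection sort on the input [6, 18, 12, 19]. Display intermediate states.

Pass 1: Select minimum 6 at index 0, swap -> [6, 18, 12, 19]
Pass 2: Select minimum 12 at index 2, swap -> [6, 12, 18, 19]


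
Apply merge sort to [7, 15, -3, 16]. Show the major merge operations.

Divide and conquer:
  Merge [7] + [15] -> [7, 15]
  Merge [-3] + [16] -> [-3, 16]
  Merge [7, 15] + [-3, 16] -> [-3, 7, 15, 16]


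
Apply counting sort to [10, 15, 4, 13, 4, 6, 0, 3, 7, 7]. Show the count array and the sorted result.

Count array: [1, 0, 0, 1, 2, 0, 1, 2, 0, 0, 1, 0, 0, 1, 0, 1]
(count[i] = number of elements equal to i)
Cumulative count: [1, 1, 1, 2, 4, 4, 5, 7, 7, 7, 8, 8, 8, 9, 9, 10]
Sorted: [0, 3, 4, 4, 6, 7, 7, 10, 13, 15]


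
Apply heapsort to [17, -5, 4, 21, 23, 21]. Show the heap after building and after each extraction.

Build heap: [23, 21, 21, 17, -5, 4]
Extract 23: [21, 17, 21, 4, -5, 23]
Extract 21: [21, 17, -5, 4, 21, 23]
Extract 21: [17, 4, -5, 21, 21, 23]
Extract 17: [4, -5, 17, 21, 21, 23]
Extract 4: [-5, 4, 17, 21, 21, 23]


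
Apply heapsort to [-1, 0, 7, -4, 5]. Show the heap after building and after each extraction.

Build heap: [7, 5, -1, -4, 0]
Extract 7: [5, 0, -1, -4, 7]
Extract 5: [0, -4, -1, 5, 7]
Extract 0: [-1, -4, 0, 5, 7]
Extract -1: [-4, -1, 0, 5, 7]


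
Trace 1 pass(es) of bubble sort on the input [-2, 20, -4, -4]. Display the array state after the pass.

After pass 1: [-2, -4, -4, 20] (2 swaps)
Total swaps: 2


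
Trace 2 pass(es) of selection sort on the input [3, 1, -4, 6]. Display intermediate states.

Pass 1: Select minimum -4 at index 2, swap -> [-4, 1, 3, 6]
Pass 2: Select minimum 1 at index 1, swap -> [-4, 1, 3, 6]


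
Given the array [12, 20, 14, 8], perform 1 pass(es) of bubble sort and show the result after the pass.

After pass 1: [12, 14, 8, 20] (2 swaps)
Total swaps: 2


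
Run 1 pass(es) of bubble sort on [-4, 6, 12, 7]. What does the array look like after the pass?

After pass 1: [-4, 6, 7, 12] (1 swaps)
Total swaps: 1


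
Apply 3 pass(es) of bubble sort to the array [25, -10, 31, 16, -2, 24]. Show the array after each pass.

After pass 1: [-10, 25, 16, -2, 24, 31] (4 swaps)
After pass 2: [-10, 16, -2, 24, 25, 31] (3 swaps)
After pass 3: [-10, -2, 16, 24, 25, 31] (1 swaps)
Total swaps: 8


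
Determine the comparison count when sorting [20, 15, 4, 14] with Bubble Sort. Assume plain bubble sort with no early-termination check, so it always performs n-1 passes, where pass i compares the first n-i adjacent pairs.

Pass 1: compare adjacent pairs (0,1)..(2,3) = 3 comparison(s), 3 swap(s) -> [15, 4, 14, 20]
Pass 2: compare adjacent pairs (0,1)..(1,2) = 2 comparison(s), 2 swap(s) -> [4, 14, 15, 20]
Pass 3: compare adjacent pairs (0,1)..(0,1) = 1 comparison(s), 0 swap(s) -> [4, 14, 15, 20]
Total comparisons: 3 + 2 + 1 = 6


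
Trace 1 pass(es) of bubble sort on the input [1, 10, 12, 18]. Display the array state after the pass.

After pass 1: [1, 10, 12, 18] (0 swaps)
Total swaps: 0


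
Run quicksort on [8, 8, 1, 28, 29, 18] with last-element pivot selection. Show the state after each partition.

Partition 1: pivot=18 at index 3 -> [8, 8, 1, 18, 29, 28]
Partition 2: pivot=1 at index 0 -> [1, 8, 8, 18, 29, 28]
Partition 3: pivot=8 at index 2 -> [1, 8, 8, 18, 29, 28]
Partition 4: pivot=28 at index 4 -> [1, 8, 8, 18, 28, 29]


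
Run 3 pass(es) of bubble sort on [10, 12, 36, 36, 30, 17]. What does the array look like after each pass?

After pass 1: [10, 12, 36, 30, 17, 36] (2 swaps)
After pass 2: [10, 12, 30, 17, 36, 36] (2 swaps)
After pass 3: [10, 12, 17, 30, 36, 36] (1 swaps)
Total swaps: 5


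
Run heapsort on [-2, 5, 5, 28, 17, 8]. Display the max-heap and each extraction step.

Build heap: [28, 17, 8, 5, -2, 5]
Extract 28: [17, 5, 8, 5, -2, 28]
Extract 17: [8, 5, -2, 5, 17, 28]
Extract 8: [5, 5, -2, 8, 17, 28]
Extract 5: [5, -2, 5, 8, 17, 28]
Extract 5: [-2, 5, 5, 8, 17, 28]


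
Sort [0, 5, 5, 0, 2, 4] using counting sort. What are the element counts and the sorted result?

Count array: [2, 0, 1, 0, 1, 2]
(count[i] = number of elements equal to i)
Cumulative count: [2, 2, 3, 3, 4, 6]
Sorted: [0, 0, 2, 4, 5, 5]
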